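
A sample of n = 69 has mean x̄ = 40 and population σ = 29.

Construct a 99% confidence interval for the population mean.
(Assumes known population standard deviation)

Confidence level: 99%, α = 0.01
z_0.005 = 2.576
SE = σ/√n = 29/√69 = 3.4912
Margin of error = 2.576 × 3.4912 = 8.9933
CI: x̄ ± margin = 40 ± 8.9933
CI: (31.0067, 48.9933)

Answer: (31.0067, 48.9933)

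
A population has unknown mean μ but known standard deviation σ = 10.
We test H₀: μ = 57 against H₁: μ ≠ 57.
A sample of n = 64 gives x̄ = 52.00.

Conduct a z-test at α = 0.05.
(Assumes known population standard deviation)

Standard error: SE = σ/√n = 10/√64 = 1.2500
z-statistic: z = (x̄ - μ₀)/SE = (52.00 - 57)/1.2500 = -4.0000
Critical value: ±1.960
p-value = 0.0001
Decision: reject H₀

Answer: z = -4.0000, reject H₀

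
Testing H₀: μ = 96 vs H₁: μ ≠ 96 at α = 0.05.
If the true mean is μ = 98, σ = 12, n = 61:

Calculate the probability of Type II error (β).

SE = σ/√n = 12/√61 = 1.5364
Critical values: μ₀ ± z_0.025×SE = 96 ± 1.960×1.5364
Acceptance region: (92.9887, 99.0113)
Under H₁ (μ = 98): z_high = (99.0113 - 98)/1.5364 = 0.6582, z_low = (92.9887 - 98)/1.5364 = -3.2617
β = P(not reject | H₁) = Φ(0.6582) - Φ(-3.2617) ≈ 0.7442

Answer: β ≈ 0.7442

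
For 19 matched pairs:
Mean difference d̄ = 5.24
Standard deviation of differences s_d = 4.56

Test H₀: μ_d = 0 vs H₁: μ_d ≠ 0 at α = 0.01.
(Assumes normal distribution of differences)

df = n - 1 = 18
SE = s_d/√n = 4.56/√19 = 1.0461
t = d̄/SE = 5.24/1.0461 = 5.0091
Critical value: t_{0.005,18} = ±2.878
p-value ≈ 0.0001
Decision: reject H₀

Answer: t = 5.0091, reject H₀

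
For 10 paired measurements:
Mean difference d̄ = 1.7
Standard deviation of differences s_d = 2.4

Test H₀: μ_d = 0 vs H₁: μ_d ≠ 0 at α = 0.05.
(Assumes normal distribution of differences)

df = n - 1 = 9
SE = s_d/√n = 2.4/√10 = 0.7589
t = d̄/SE = 1.7/0.7589 = 2.2401
Critical value: t_{0.025,9} = ±2.262
p-value ≈ 0.0518
Decision: fail to reject H₀

Answer: t = 2.2401, fail to reject H₀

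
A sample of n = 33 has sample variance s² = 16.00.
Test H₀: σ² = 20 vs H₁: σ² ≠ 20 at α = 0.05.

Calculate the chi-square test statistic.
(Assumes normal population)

df = n - 1 = 32
χ² = (n-1)s²/σ₀² = 32×16.00/20 = 25.6000
Critical values: χ²_{0.975,32} = 18.291, χ²_{0.025,32} = 49.480
Rejection region: χ² < 18.291 or χ² > 49.480
Decision: fail to reject H₀

Answer: χ² = 25.6000, fail to reject H₀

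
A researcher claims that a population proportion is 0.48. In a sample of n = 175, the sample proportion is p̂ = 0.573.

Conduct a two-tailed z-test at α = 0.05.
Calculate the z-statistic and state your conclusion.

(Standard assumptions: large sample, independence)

H₀: p = 0.48, H₁: p ≠ 0.48
Standard error: SE = √(p₀(1-p₀)/n) = √(0.48×0.52/175) = 0.037766
z-statistic: z = (p̂ - p₀)/SE = (0.573 - 0.48)/0.037766 = 2.4625
Critical value: z_0.025 = ±1.960
p-value = 0.0138
Decision: reject H₀ at α = 0.05

Answer: z = 2.4625, reject H₀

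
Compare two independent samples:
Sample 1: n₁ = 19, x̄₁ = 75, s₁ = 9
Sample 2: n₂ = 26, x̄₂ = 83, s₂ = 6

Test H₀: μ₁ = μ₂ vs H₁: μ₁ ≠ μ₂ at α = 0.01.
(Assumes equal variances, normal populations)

Pooled variance: s²_p = [18×9² + 25×6²]/(43) = 54.8372
s_p = 7.4052
SE = s_p×√(1/n₁ + 1/n₂) = 7.4052×√(1/19 + 1/26) = 2.2350
t = (x̄₁ - x̄₂)/SE = (75 - 83)/2.2350 = -3.5794
df = 43, t-critical = ±2.695
Decision: reject H₀

Answer: t = -3.5794, reject H₀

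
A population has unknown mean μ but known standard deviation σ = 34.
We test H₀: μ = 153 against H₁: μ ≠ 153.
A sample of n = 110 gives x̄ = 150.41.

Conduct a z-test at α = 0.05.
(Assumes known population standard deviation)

Standard error: SE = σ/√n = 34/√110 = 3.2418
z-statistic: z = (x̄ - μ₀)/SE = (150.41 - 153)/3.2418 = -0.7989
Critical value: ±1.960
p-value = 0.4243
Decision: fail to reject H₀

Answer: z = -0.7989, fail to reject H₀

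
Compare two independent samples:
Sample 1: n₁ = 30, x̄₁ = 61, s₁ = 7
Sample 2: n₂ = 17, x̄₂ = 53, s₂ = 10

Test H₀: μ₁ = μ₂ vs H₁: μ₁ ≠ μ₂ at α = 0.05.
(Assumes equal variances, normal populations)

Pooled variance: s²_p = [29×7² + 16×10²]/(45) = 67.1333
s_p = 8.1935
SE = s_p×√(1/n₁ + 1/n₂) = 8.1935×√(1/30 + 1/17) = 2.4873
t = (x̄₁ - x̄₂)/SE = (61 - 53)/2.4873 = 3.2163
df = 45, t-critical = ±2.014
Decision: reject H₀

Answer: t = 3.2163, reject H₀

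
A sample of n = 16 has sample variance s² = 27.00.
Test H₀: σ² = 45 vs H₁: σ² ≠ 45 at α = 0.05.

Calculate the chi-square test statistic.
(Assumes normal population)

Answer: χ² = 9.0000, fail to reject H₀

Derivation:
df = n - 1 = 15
χ² = (n-1)s²/σ₀² = 15×27.00/45 = 9.0000
Critical values: χ²_{0.975,15} = 6.262, χ²_{0.025,15} = 27.488
Rejection region: χ² < 6.262 or χ² > 27.488
Decision: fail to reject H₀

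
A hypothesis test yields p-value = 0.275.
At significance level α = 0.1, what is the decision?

Compare p-value to α:
0.275 ≥ 0.1
Decision: fail to reject H₀

Answer: fail to reject H₀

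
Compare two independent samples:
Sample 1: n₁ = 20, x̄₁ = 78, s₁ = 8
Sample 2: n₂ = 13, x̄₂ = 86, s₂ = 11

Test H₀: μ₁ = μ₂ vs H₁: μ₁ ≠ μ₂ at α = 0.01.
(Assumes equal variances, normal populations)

Pooled variance: s²_p = [19×8² + 12×11²]/(31) = 86.0645
s_p = 9.2771
SE = s_p×√(1/n₁ + 1/n₂) = 9.2771×√(1/20 + 1/13) = 3.3051
t = (x̄₁ - x̄₂)/SE = (78 - 86)/3.3051 = -2.4205
df = 31, t-critical = ±2.744
Decision: fail to reject H₀

Answer: t = -2.4205, fail to reject H₀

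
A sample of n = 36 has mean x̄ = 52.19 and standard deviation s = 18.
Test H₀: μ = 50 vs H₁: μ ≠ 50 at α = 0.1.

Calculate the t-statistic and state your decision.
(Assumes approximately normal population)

df = n - 1 = 35
SE = s/√n = 18/√36 = 3.0000
t = (x̄ - μ₀)/SE = (52.19 - 50)/3.0000 = 0.7300
Critical value: t_{0.05,35} = ±1.690
p-value ≈ 0.4702
Decision: fail to reject H₀

Answer: t = 0.7300, fail to reject H₀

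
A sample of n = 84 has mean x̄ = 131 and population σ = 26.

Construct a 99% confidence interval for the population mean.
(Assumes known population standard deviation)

Confidence level: 99%, α = 0.01
z_0.005 = 2.576
SE = σ/√n = 26/√84 = 2.8368
Margin of error = 2.576 × 2.8368 = 7.3076
CI: x̄ ± margin = 131 ± 7.3076
CI: (123.6924, 138.3076)

Answer: (123.6924, 138.3076)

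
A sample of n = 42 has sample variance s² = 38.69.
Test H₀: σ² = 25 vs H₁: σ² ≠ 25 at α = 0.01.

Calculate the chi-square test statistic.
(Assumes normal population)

Answer: χ² = 63.4516, fail to reject H₀

Derivation:
df = n - 1 = 41
χ² = (n-1)s²/σ₀² = 41×38.69/25 = 63.4516
Critical values: χ²_{0.995,41} = 21.421, χ²_{0.005,41} = 68.053
Rejection region: χ² < 21.421 or χ² > 68.053
Decision: fail to reject H₀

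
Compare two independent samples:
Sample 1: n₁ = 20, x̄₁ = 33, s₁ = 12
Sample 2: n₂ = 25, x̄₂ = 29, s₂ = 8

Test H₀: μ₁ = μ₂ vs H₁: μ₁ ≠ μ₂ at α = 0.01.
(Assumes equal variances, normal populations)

Pooled variance: s²_p = [19×12² + 24×8²]/(43) = 99.3488
s_p = 9.9674
SE = s_p×√(1/n₁ + 1/n₂) = 9.9674×√(1/20 + 1/25) = 2.9902
t = (x̄₁ - x̄₂)/SE = (33 - 29)/2.9902 = 1.3377
df = 43, t-critical = ±2.695
Decision: fail to reject H₀

Answer: t = 1.3377, fail to reject H₀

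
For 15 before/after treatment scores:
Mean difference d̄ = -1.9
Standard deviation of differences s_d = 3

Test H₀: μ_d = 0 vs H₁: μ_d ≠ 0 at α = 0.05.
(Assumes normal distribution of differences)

df = n - 1 = 14
SE = s_d/√n = 3/√15 = 0.7746
t = d̄/SE = -1.9/0.7746 = -2.4529
Critical value: t_{0.025,14} = ±2.145
p-value ≈ 0.0279
Decision: reject H₀

Answer: t = -2.4529, reject H₀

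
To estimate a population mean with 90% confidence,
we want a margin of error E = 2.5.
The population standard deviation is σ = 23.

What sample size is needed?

z_0.05 = 1.645
n = (z×σ/E)² = (1.645×23/2.5)²
n = 229.0380
Round up: n = 230

Answer: n = 230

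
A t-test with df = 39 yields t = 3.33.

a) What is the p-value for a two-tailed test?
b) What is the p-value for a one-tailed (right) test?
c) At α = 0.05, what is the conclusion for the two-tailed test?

Using t-distribution with df = 39:
a) Two-tailed: p = 2×P(T > 3.33) = 0.0019
b) One-tailed: p = P(T > 3.33) = 0.0010
c) 0.0019 < 0.05, reject H₀

Answer: a) 0.0019, b) 0.0010, c) reject H₀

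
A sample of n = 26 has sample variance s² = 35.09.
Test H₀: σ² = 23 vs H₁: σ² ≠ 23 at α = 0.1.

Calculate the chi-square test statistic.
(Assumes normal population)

Answer: χ² = 38.1413, reject H₀

Derivation:
df = n - 1 = 25
χ² = (n-1)s²/σ₀² = 25×35.09/23 = 38.1413
Critical values: χ²_{0.95,25} = 14.611, χ²_{0.05,25} = 37.652
Rejection region: χ² < 14.611 or χ² > 37.652
Decision: reject H₀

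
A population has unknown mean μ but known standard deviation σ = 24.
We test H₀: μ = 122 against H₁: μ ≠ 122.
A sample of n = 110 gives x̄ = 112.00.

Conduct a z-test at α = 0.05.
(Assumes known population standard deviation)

Answer: z = -4.3701, reject H₀

Derivation:
Standard error: SE = σ/√n = 24/√110 = 2.2883
z-statistic: z = (x̄ - μ₀)/SE = (112.00 - 122)/2.2883 = -4.3701
Critical value: ±1.960
p-value < 0.0001
Decision: reject H₀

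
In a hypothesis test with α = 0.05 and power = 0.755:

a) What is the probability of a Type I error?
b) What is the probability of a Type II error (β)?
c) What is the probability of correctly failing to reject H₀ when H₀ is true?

a) Type I error probability = α = 0.05
b) Power = P(reject H₀ | H₁ true) = 1 - β = 0.755, so Type II error probability = β = 1 - Power = 0.245
c) P(fail to reject H₀ | H₀ true) = 1 - α = 0.95

Answer: a) 0.05, b) 0.245, c) 0.95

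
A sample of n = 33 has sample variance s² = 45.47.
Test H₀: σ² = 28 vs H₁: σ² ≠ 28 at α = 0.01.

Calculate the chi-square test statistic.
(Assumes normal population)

Answer: χ² = 51.9657, fail to reject H₀

Derivation:
df = n - 1 = 32
χ² = (n-1)s²/σ₀² = 32×45.47/28 = 51.9657
Critical values: χ²_{0.995,32} = 15.134, χ²_{0.005,32} = 56.328
Rejection region: χ² < 15.134 or χ² > 56.328
Decision: fail to reject H₀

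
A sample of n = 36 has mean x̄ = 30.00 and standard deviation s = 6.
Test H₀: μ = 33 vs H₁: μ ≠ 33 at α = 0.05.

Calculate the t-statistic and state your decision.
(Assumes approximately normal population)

df = n - 1 = 35
SE = s/√n = 6/√36 = 1.0000
t = (x̄ - μ₀)/SE = (30.00 - 33)/1.0000 = -3.0000
Critical value: t_{0.025,35} = ±2.030
p-value ≈ 0.0049
Decision: reject H₀

Answer: t = -3.0000, reject H₀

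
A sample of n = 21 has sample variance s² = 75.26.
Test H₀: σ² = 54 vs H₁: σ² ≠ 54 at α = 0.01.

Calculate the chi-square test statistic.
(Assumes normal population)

Answer: χ² = 27.8741, fail to reject H₀

Derivation:
df = n - 1 = 20
χ² = (n-1)s²/σ₀² = 20×75.26/54 = 27.8741
Critical values: χ²_{0.995,20} = 7.434, χ²_{0.005,20} = 39.997
Rejection region: χ² < 7.434 or χ² > 39.997
Decision: fail to reject H₀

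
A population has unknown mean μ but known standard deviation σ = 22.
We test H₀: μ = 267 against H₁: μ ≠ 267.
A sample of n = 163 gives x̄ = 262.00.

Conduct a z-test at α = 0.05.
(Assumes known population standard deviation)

Standard error: SE = σ/√n = 22/√163 = 1.7232
z-statistic: z = (x̄ - μ₀)/SE = (262.00 - 267)/1.7232 = -2.9016
Critical value: ±1.960
p-value = 0.0037
Decision: reject H₀

Answer: z = -2.9016, reject H₀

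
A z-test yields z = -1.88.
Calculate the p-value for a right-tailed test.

Answer: p-value ≈ 0.9699

Derivation:
For z = -1.88:
p = P(Z > -1.88) = 1 - Φ(-1.88) = 0.9699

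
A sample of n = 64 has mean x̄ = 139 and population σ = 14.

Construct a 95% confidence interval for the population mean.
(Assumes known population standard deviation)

Answer: (135.5700, 142.4300)

Derivation:
Confidence level: 95%, α = 0.05
z_0.025 = 1.960
SE = σ/√n = 14/√64 = 1.7500
Margin of error = 1.960 × 1.7500 = 3.4300
CI: x̄ ± margin = 139 ± 3.4300
CI: (135.5700, 142.4300)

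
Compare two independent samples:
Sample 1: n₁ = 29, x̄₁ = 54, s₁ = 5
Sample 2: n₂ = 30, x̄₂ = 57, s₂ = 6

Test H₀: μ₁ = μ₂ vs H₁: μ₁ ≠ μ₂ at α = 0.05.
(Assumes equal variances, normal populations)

Answer: t = -2.0826, reject H₀

Derivation:
Pooled variance: s²_p = [28×5² + 29×6²]/(57) = 30.5965
s_p = 5.5314
SE = s_p×√(1/n₁ + 1/n₂) = 5.5314×√(1/29 + 1/30) = 1.4405
t = (x̄₁ - x̄₂)/SE = (54 - 57)/1.4405 = -2.0826
df = 57, t-critical = ±2.002
Decision: reject H₀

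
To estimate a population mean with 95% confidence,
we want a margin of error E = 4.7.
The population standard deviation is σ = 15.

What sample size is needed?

Answer: n = 40

Derivation:
z_0.025 = 1.960
n = (z×σ/E)² = (1.960×15/4.7)²
n = 39.1290
Round up: n = 40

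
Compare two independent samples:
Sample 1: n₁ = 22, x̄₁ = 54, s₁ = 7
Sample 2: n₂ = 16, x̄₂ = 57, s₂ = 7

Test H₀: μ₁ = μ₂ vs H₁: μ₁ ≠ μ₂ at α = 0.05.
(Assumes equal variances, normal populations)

Pooled variance: s²_p = [21×7² + 15×7²]/(36) = 49.0000
s_p = 7.0000
SE = s_p×√(1/n₁ + 1/n₂) = 7.0000×√(1/22 + 1/16) = 2.3000
t = (x̄₁ - x̄₂)/SE = (54 - 57)/2.3000 = -1.3043
df = 36, t-critical = ±2.028
Decision: fail to reject H₀

Answer: t = -1.3043, fail to reject H₀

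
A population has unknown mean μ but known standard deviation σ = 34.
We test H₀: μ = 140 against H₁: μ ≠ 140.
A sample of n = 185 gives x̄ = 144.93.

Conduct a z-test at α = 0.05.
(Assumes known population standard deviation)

Answer: z = 1.9722, reject H₀

Derivation:
Standard error: SE = σ/√n = 34/√185 = 2.4997
z-statistic: z = (x̄ - μ₀)/SE = (144.93 - 140)/2.4997 = 1.9722
Critical value: ±1.960
p-value = 0.0486
Decision: reject H₀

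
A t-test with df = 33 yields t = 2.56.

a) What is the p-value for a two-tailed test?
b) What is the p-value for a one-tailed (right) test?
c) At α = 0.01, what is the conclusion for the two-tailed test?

Answer: a) 0.0152, b) 0.0076, c) fail to reject H₀

Derivation:
Using t-distribution with df = 33:
a) Two-tailed: p = 2×P(T > 2.56) = 0.0152
b) One-tailed: p = P(T > 2.56) = 0.0076
c) 0.0152 ≥ 0.01, fail to reject H₀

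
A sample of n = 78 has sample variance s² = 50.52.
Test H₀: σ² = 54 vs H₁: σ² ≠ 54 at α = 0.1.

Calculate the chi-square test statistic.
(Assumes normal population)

df = n - 1 = 77
χ² = (n-1)s²/σ₀² = 77×50.52/54 = 72.0378
Critical values: χ²_{0.95,77} = 57.786, χ²_{0.05,77} = 98.484
Rejection region: χ² < 57.786 or χ² > 98.484
Decision: fail to reject H₀

Answer: χ² = 72.0378, fail to reject H₀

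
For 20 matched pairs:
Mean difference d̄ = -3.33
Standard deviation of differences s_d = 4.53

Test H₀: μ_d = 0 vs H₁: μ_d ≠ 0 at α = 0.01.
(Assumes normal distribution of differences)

df = n - 1 = 19
SE = s_d/√n = 4.53/√20 = 1.0129
t = d̄/SE = -3.33/1.0129 = -3.2876
Critical value: t_{0.005,19} = ±2.861
p-value ≈ 0.0039
Decision: reject H₀

Answer: t = -3.2876, reject H₀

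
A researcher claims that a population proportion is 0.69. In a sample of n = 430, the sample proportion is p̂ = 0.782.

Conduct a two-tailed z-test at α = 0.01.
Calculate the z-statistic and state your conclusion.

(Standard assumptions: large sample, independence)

Answer: z = 4.1250, reject H₀

Derivation:
H₀: p = 0.69, H₁: p ≠ 0.69
Standard error: SE = √(p₀(1-p₀)/n) = √(0.69×0.31/430) = 0.022303
z-statistic: z = (p̂ - p₀)/SE = (0.782 - 0.69)/0.022303 = 4.1250
Critical value: z_0.005 = ±2.576
p-value < 0.0001
Decision: reject H₀ at α = 0.01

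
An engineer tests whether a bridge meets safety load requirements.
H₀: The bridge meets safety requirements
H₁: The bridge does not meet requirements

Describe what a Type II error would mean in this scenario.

Type I error: rejecting H₀ when it is actually true (false positive).
Type II error: failing to reject H₀ when H₁ is actually true (false negative).

Answer: Declaring an unsafe bridge to be safe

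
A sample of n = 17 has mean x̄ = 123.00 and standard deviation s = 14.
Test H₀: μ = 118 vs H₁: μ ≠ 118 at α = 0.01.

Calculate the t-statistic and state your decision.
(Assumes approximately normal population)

df = n - 1 = 16
SE = s/√n = 14/√17 = 3.3955
t = (x̄ - μ₀)/SE = (123.00 - 118)/3.3955 = 1.4725
Critical value: t_{0.005,16} = ±2.921
p-value ≈ 0.1603
Decision: fail to reject H₀

Answer: t = 1.4725, fail to reject H₀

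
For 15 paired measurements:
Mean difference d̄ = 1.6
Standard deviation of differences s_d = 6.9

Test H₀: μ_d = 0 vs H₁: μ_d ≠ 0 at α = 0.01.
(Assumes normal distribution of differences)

df = n - 1 = 14
SE = s_d/√n = 6.9/√15 = 1.7816
t = d̄/SE = 1.6/1.7816 = 0.8981
Critical value: t_{0.005,14} = ±2.977
p-value ≈ 0.3843
Decision: fail to reject H₀

Answer: t = 0.8981, fail to reject H₀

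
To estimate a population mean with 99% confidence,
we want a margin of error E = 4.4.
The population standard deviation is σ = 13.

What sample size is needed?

Answer: n = 58

Derivation:
z_0.005 = 2.576
n = (z×σ/E)² = (2.576×13/4.4)²
n = 57.9259
Round up: n = 58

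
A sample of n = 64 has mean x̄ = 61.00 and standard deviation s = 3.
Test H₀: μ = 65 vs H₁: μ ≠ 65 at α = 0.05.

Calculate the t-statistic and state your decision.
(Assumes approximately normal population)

df = n - 1 = 63
SE = s/√n = 3/√64 = 0.3750
t = (x̄ - μ₀)/SE = (61.00 - 65)/0.3750 = -10.6667
Critical value: t_{0.025,63} = ±1.998
p-value < 0.0001
Decision: reject H₀

Answer: t = -10.6667, reject H₀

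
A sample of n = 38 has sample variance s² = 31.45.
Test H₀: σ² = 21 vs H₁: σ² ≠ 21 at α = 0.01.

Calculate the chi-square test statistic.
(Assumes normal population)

Answer: χ² = 55.4119, fail to reject H₀

Derivation:
df = n - 1 = 37
χ² = (n-1)s²/σ₀² = 37×31.45/21 = 55.4119
Critical values: χ²_{0.995,37} = 18.586, χ²_{0.005,37} = 62.883
Rejection region: χ² < 18.586 or χ² > 62.883
Decision: fail to reject H₀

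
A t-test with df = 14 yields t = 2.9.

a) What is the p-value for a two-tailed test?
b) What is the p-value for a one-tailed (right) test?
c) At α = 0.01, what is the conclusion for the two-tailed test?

Answer: a) 0.0116, b) 0.0058, c) fail to reject H₀

Derivation:
Using t-distribution with df = 14:
a) Two-tailed: p = 2×P(T > 2.9) = 0.0116
b) One-tailed: p = P(T > 2.9) = 0.0058
c) 0.0116 ≥ 0.01, fail to reject H₀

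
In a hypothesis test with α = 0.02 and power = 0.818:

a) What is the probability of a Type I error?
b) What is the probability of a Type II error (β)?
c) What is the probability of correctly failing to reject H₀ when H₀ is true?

Answer: a) 0.02, b) 0.182, c) 0.98

Derivation:
a) Type I error probability = α = 0.02
b) Power = P(reject H₀ | H₁ true) = 1 - β = 0.818, so Type II error probability = β = 1 - Power = 0.182
c) P(fail to reject H₀ | H₀ true) = 1 - α = 0.98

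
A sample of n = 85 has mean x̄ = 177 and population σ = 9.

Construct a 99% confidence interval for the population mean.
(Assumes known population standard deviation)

Confidence level: 99%, α = 0.01
z_0.005 = 2.576
SE = σ/√n = 9/√85 = 0.9762
Margin of error = 2.576 × 0.9762 = 2.5147
CI: x̄ ± margin = 177 ± 2.5147
CI: (174.4853, 179.5147)

Answer: (174.4853, 179.5147)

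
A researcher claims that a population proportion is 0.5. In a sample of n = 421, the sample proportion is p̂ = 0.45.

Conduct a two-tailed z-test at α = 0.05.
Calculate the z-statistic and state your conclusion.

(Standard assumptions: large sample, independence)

H₀: p = 0.5, H₁: p ≠ 0.5
Standard error: SE = √(p₀(1-p₀)/n) = √(0.5×0.5/421) = 0.024369
z-statistic: z = (p̂ - p₀)/SE = (0.45 - 0.5)/0.024369 = -2.0518
Critical value: z_0.025 = ±1.960
p-value = 0.0402
Decision: reject H₀ at α = 0.05

Answer: z = -2.0518, reject H₀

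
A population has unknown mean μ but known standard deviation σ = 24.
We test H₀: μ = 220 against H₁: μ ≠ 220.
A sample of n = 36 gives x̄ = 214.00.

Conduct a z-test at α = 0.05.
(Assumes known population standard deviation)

Standard error: SE = σ/√n = 24/√36 = 4.0000
z-statistic: z = (x̄ - μ₀)/SE = (214.00 - 220)/4.0000 = -1.5000
Critical value: ±1.960
p-value = 0.1336
Decision: fail to reject H₀

Answer: z = -1.5000, fail to reject H₀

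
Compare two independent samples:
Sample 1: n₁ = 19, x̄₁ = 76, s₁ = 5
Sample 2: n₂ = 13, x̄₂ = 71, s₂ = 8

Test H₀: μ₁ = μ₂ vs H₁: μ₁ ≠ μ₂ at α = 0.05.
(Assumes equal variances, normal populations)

Pooled variance: s²_p = [18×5² + 12×8²]/(30) = 40.6000
s_p = 6.3718
SE = s_p×√(1/n₁ + 1/n₂) = 6.3718×√(1/19 + 1/13) = 2.2934
t = (x̄₁ - x̄₂)/SE = (76 - 71)/2.2934 = 2.1802
df = 30, t-critical = ±2.042
Decision: reject H₀

Answer: t = 2.1802, reject H₀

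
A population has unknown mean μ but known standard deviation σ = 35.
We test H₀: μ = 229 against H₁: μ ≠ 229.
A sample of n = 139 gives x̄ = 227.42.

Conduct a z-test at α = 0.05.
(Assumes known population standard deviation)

Standard error: SE = σ/√n = 35/√139 = 2.9687
z-statistic: z = (x̄ - μ₀)/SE = (227.42 - 229)/2.9687 = -0.5322
Critical value: ±1.960
p-value = 0.5946
Decision: fail to reject H₀

Answer: z = -0.5322, fail to reject H₀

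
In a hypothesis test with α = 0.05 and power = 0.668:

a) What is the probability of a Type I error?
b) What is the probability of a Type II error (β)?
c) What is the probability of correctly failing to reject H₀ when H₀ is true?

a) Type I error probability = α = 0.05
b) Power = P(reject H₀ | H₁ true) = 1 - β = 0.668, so Type II error probability = β = 1 - Power = 0.332
c) P(fail to reject H₀ | H₀ true) = 1 - α = 0.95

Answer: a) 0.05, b) 0.332, c) 0.95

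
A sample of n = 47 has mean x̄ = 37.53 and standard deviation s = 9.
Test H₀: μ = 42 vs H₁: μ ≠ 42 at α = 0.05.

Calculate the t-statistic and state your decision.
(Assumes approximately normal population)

df = n - 1 = 46
SE = s/√n = 9/√47 = 1.3128
t = (x̄ - μ₀)/SE = (37.53 - 42)/1.3128 = -3.4049
Critical value: t_{0.025,46} = ±2.013
p-value ≈ 0.0014
Decision: reject H₀

Answer: t = -3.4049, reject H₀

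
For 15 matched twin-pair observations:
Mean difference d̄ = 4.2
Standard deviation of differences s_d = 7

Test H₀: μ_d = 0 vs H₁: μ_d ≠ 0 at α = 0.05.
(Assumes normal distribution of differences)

df = n - 1 = 14
SE = s_d/√n = 7/√15 = 1.8074
t = d̄/SE = 4.2/1.8074 = 2.3238
Critical value: t_{0.025,14} = ±2.145
p-value ≈ 0.0357
Decision: reject H₀

Answer: t = 2.3238, reject H₀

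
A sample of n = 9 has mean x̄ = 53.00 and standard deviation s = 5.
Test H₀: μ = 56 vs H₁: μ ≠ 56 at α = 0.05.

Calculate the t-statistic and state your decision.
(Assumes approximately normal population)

Answer: t = -1.8000, fail to reject H₀

Derivation:
df = n - 1 = 8
SE = s/√n = 5/√9 = 1.6667
t = (x̄ - μ₀)/SE = (53.00 - 56)/1.6667 = -1.8000
Critical value: t_{0.025,8} = ±2.306
p-value ≈ 0.1096
Decision: fail to reject H₀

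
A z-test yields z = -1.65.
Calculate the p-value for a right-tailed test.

For z = -1.65:
p = P(Z > -1.65) = 1 - Φ(-1.65) = 0.9505

Answer: p-value ≈ 0.9505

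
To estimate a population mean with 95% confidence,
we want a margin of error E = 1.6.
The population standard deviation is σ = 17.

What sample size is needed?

Answer: n = 434

Derivation:
z_0.025 = 1.960
n = (z×σ/E)² = (1.960×17/1.6)²
n = 433.6806
Round up: n = 434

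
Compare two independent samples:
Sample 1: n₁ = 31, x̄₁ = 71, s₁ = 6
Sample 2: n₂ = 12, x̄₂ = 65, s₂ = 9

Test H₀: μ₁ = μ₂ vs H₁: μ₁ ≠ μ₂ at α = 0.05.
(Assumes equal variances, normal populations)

Answer: t = 2.5453, reject H₀

Derivation:
Pooled variance: s²_p = [30×6² + 11×9²]/(41) = 48.0732
s_p = 6.9335
SE = s_p×√(1/n₁ + 1/n₂) = 6.9335×√(1/31 + 1/12) = 2.3573
t = (x̄₁ - x̄₂)/SE = (71 - 65)/2.3573 = 2.5453
df = 41, t-critical = ±2.020
Decision: reject H₀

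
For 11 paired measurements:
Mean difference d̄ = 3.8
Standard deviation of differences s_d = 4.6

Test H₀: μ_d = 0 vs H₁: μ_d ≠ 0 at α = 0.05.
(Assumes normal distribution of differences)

Answer: t = 2.7397, reject H₀

Derivation:
df = n - 1 = 10
SE = s_d/√n = 4.6/√11 = 1.3870
t = d̄/SE = 3.8/1.3870 = 2.7397
Critical value: t_{0.025,10} = ±2.228
p-value ≈ 0.0208
Decision: reject H₀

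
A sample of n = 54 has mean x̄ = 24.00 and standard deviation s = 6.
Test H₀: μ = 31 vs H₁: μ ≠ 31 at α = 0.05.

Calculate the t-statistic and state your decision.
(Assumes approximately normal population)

df = n - 1 = 53
SE = s/√n = 6/√54 = 0.8165
t = (x̄ - μ₀)/SE = (24.00 - 31)/0.8165 = -8.5732
Critical value: t_{0.025,53} = ±2.006
p-value < 0.0001
Decision: reject H₀

Answer: t = -8.5732, reject H₀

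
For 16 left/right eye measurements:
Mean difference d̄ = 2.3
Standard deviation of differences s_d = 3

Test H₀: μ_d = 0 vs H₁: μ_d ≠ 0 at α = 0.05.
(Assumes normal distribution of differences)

Answer: t = 3.0667, reject H₀

Derivation:
df = n - 1 = 15
SE = s_d/√n = 3/√16 = 0.7500
t = d̄/SE = 2.3/0.7500 = 3.0667
Critical value: t_{0.025,15} = ±2.131
p-value ≈ 0.0078
Decision: reject H₀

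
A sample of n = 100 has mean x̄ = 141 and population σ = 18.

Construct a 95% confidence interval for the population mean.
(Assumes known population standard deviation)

Answer: (137.4720, 144.5280)

Derivation:
Confidence level: 95%, α = 0.05
z_0.025 = 1.960
SE = σ/√n = 18/√100 = 1.8000
Margin of error = 1.960 × 1.8000 = 3.5280
CI: x̄ ± margin = 141 ± 3.5280
CI: (137.4720, 144.5280)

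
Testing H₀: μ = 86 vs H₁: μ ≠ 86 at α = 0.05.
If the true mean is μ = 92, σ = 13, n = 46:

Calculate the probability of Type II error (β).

Answer: β ≈ 0.1209

Derivation:
SE = σ/√n = 13/√46 = 1.9167
Critical values: μ₀ ± z_0.025×SE = 86 ± 1.960×1.9167
Acceptance region: (82.2433, 89.7567)
Under H₁ (μ = 92): z_high = (89.7567 - 92)/1.9167 = -1.1704, z_low = (82.2433 - 92)/1.9167 = -5.0904
β = P(not reject | H₁) = Φ(-1.1704) - Φ(-5.0904) ≈ 0.1209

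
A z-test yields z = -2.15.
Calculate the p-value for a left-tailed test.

For z = -2.15:
p = P(Z < -2.15) = Φ(-2.15) = 0.0158

Answer: p-value ≈ 0.0158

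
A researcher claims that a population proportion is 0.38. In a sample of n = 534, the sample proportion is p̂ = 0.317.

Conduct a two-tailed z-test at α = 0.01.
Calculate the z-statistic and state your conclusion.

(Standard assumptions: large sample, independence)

H₀: p = 0.38, H₁: p ≠ 0.38
Standard error: SE = √(p₀(1-p₀)/n) = √(0.38×0.62/534) = 0.021005
z-statistic: z = (p̂ - p₀)/SE = (0.317 - 0.38)/0.021005 = -2.9993
Critical value: z_0.005 = ±2.576
p-value = 0.0027
Decision: reject H₀ at α = 0.01

Answer: z = -2.9993, reject H₀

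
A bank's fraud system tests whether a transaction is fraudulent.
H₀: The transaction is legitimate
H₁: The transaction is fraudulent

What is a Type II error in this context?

Answer: Allowing a fraudulent transaction to go through

Derivation:
Type I error: rejecting H₀ when it is actually true (false positive).
Type II error: failing to reject H₀ when H₁ is actually true (false negative).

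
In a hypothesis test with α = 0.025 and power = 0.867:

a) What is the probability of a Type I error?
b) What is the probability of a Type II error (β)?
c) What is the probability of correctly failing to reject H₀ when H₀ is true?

a) Type I error probability = α = 0.025
b) Power = P(reject H₀ | H₁ true) = 1 - β = 0.867, so Type II error probability = β = 1 - Power = 0.133
c) P(fail to reject H₀ | H₀ true) = 1 - α = 0.975

Answer: a) 0.025, b) 0.133, c) 0.975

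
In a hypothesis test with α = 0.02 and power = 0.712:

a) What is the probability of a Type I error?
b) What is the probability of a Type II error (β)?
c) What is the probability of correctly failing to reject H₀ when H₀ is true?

Answer: a) 0.02, b) 0.288, c) 0.98

Derivation:
a) Type I error probability = α = 0.02
b) Power = P(reject H₀ | H₁ true) = 1 - β = 0.712, so Type II error probability = β = 1 - Power = 0.288
c) P(fail to reject H₀ | H₀ true) = 1 - α = 0.98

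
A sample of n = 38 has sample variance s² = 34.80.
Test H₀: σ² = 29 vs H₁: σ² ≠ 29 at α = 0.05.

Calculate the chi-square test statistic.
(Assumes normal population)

df = n - 1 = 37
χ² = (n-1)s²/σ₀² = 37×34.80/29 = 44.4000
Critical values: χ²_{0.975,37} = 22.106, χ²_{0.025,37} = 55.668
Rejection region: χ² < 22.106 or χ² > 55.668
Decision: fail to reject H₀

Answer: χ² = 44.4000, fail to reject H₀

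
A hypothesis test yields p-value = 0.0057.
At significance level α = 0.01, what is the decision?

Compare p-value to α:
0.0057 < 0.01
Decision: reject H₀

Answer: reject H₀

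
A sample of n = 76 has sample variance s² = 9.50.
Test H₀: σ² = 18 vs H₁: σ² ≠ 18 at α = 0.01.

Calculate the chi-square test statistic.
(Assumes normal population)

Answer: χ² = 39.5833, reject H₀

Derivation:
df = n - 1 = 75
χ² = (n-1)s²/σ₀² = 75×9.50/18 = 39.5833
Critical values: χ²_{0.995,75} = 47.206, χ²_{0.005,75} = 110.286
Rejection region: χ² < 47.206 or χ² > 110.286
Decision: reject H₀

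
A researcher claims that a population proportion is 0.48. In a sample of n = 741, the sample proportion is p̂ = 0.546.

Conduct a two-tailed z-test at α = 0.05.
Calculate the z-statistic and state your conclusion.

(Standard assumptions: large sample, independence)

Answer: z = 3.5961, reject H₀

Derivation:
H₀: p = 0.48, H₁: p ≠ 0.48
Standard error: SE = √(p₀(1-p₀)/n) = √(0.48×0.52/741) = 0.018353
z-statistic: z = (p̂ - p₀)/SE = (0.546 - 0.48)/0.018353 = 3.5961
Critical value: z_0.025 = ±1.960
p-value = 0.0003
Decision: reject H₀ at α = 0.05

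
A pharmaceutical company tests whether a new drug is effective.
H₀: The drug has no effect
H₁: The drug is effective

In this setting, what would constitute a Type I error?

Type I error: rejecting H₀ when it is actually true (false positive).
Type II error: failing to reject H₀ when H₁ is actually true (false negative).

Answer: Concluding the drug is effective when it actually has no effect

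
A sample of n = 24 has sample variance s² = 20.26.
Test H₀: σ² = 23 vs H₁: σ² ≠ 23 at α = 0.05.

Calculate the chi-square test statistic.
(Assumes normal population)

Answer: χ² = 20.2600, fail to reject H₀

Derivation:
df = n - 1 = 23
χ² = (n-1)s²/σ₀² = 23×20.26/23 = 20.2600
Critical values: χ²_{0.975,23} = 11.689, χ²_{0.025,23} = 38.076
Rejection region: χ² < 11.689 or χ² > 38.076
Decision: fail to reject H₀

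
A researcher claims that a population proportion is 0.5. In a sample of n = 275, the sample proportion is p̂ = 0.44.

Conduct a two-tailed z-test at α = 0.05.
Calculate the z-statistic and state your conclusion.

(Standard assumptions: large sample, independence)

H₀: p = 0.5, H₁: p ≠ 0.5
Standard error: SE = √(p₀(1-p₀)/n) = √(0.5×0.5/275) = 0.030151
z-statistic: z = (p̂ - p₀)/SE = (0.44 - 0.5)/0.030151 = -1.9900
Critical value: z_0.025 = ±1.960
p-value = 0.0466
Decision: reject H₀ at α = 0.05

Answer: z = -1.9900, reject H₀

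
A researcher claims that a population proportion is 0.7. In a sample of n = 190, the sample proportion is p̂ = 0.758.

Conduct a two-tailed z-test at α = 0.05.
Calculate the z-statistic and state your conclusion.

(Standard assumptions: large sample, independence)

H₀: p = 0.7, H₁: p ≠ 0.7
Standard error: SE = √(p₀(1-p₀)/n) = √(0.7×0.3/190) = 0.033245
z-statistic: z = (p̂ - p₀)/SE = (0.758 - 0.7)/0.033245 = 1.7446
Critical value: z_0.025 = ±1.960
p-value = 0.0811
Decision: fail to reject H₀ at α = 0.05

Answer: z = 1.7446, fail to reject H₀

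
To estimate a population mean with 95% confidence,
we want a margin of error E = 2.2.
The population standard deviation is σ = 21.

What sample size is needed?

z_0.025 = 1.960
n = (z×σ/E)² = (1.960×21/2.2)²
n = 350.0301
Round up: n = 351

Answer: n = 351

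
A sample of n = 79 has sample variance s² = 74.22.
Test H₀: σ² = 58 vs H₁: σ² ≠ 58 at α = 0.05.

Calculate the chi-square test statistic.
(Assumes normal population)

Answer: χ² = 99.8131, fail to reject H₀

Derivation:
df = n - 1 = 78
χ² = (n-1)s²/σ₀² = 78×74.22/58 = 99.8131
Critical values: χ²_{0.975,78} = 55.466, χ²_{0.025,78} = 104.316
Rejection region: χ² < 55.466 or χ² > 104.316
Decision: fail to reject H₀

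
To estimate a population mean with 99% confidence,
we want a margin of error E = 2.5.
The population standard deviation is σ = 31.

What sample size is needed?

Answer: n = 1021

Derivation:
z_0.005 = 2.576
n = (z×σ/E)² = (2.576×31/2.5)²
n = 1020.3169
Round up: n = 1021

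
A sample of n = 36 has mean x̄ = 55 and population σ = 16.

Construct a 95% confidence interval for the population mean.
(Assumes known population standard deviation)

Confidence level: 95%, α = 0.05
z_0.025 = 1.960
SE = σ/√n = 16/√36 = 2.6667
Margin of error = 1.960 × 2.6667 = 5.2267
CI: x̄ ± margin = 55 ± 5.2267
CI: (49.7733, 60.2267)

Answer: (49.7733, 60.2267)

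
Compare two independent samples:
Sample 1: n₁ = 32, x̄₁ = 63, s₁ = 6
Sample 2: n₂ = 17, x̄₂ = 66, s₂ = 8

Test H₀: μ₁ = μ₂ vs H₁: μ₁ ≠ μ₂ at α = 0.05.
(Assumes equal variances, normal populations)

Pooled variance: s²_p = [31×6² + 16×8²]/(47) = 45.5319
s_p = 6.7477
SE = s_p×√(1/n₁ + 1/n₂) = 6.7477×√(1/32 + 1/17) = 2.0251
t = (x̄₁ - x̄₂)/SE = (63 - 66)/2.0251 = -1.4814
df = 47, t-critical = ±2.012
Decision: fail to reject H₀

Answer: t = -1.4814, fail to reject H₀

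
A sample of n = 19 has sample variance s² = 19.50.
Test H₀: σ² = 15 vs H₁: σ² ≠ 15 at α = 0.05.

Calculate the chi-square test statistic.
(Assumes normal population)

Answer: χ² = 23.4000, fail to reject H₀

Derivation:
df = n - 1 = 18
χ² = (n-1)s²/σ₀² = 18×19.50/15 = 23.4000
Critical values: χ²_{0.975,18} = 8.231, χ²_{0.025,18} = 31.526
Rejection region: χ² < 8.231 or χ² > 31.526
Decision: fail to reject H₀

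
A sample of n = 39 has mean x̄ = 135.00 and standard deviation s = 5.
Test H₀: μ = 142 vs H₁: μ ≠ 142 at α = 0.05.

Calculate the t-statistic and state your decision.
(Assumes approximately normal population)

Answer: t = -8.7434, reject H₀

Derivation:
df = n - 1 = 38
SE = s/√n = 5/√39 = 0.8006
t = (x̄ - μ₀)/SE = (135.00 - 142)/0.8006 = -8.7434
Critical value: t_{0.025,38} = ±2.024
p-value < 0.0001
Decision: reject H₀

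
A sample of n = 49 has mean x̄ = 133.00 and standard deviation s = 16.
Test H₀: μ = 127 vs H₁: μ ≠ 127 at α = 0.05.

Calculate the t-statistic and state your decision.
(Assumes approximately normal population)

df = n - 1 = 48
SE = s/√n = 16/√49 = 2.2857
t = (x̄ - μ₀)/SE = (133.00 - 127)/2.2857 = 2.6250
Critical value: t_{0.025,48} = ±2.011
p-value ≈ 0.0116
Decision: reject H₀

Answer: t = 2.6250, reject H₀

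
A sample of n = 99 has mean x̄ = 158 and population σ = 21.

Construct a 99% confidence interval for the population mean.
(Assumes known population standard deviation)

Confidence level: 99%, α = 0.01
z_0.005 = 2.576
SE = σ/√n = 21/√99 = 2.1106
Margin of error = 2.576 × 2.1106 = 5.4369
CI: x̄ ± margin = 158 ± 5.4369
CI: (152.5631, 163.4369)

Answer: (152.5631, 163.4369)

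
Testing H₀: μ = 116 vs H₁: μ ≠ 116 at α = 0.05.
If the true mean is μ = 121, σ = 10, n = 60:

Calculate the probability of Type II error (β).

SE = σ/√n = 10/√60 = 1.2910
Critical values: μ₀ ± z_0.025×SE = 116 ± 1.960×1.2910
Acceptance region: (113.4696, 118.5304)
Under H₁ (μ = 121): z_high = (118.5304 - 121)/1.2910 = -1.9129, z_low = (113.4696 - 121)/1.2910 = -5.8330
β = P(not reject | H₁) = Φ(-1.9129) - Φ(-5.8330) ≈ 0.0279

Answer: β ≈ 0.0279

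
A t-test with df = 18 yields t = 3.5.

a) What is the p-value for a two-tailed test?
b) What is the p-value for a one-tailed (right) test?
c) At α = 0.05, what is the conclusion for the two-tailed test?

Using t-distribution with df = 18:
a) Two-tailed: p = 2×P(T > 3.5) = 0.0026
b) One-tailed: p = P(T > 3.5) = 0.0013
c) 0.0026 < 0.05, reject H₀

Answer: a) 0.0026, b) 0.0013, c) reject H₀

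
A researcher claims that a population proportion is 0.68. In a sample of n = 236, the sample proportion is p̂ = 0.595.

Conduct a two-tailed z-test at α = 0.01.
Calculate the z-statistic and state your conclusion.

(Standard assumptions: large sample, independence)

H₀: p = 0.68, H₁: p ≠ 0.68
Standard error: SE = √(p₀(1-p₀)/n) = √(0.68×0.32/236) = 0.030365
z-statistic: z = (p̂ - p₀)/SE = (0.595 - 0.68)/0.030365 = -2.7993
Critical value: z_0.005 = ±2.576
p-value = 0.0051
Decision: reject H₀ at α = 0.01

Answer: z = -2.7993, reject H₀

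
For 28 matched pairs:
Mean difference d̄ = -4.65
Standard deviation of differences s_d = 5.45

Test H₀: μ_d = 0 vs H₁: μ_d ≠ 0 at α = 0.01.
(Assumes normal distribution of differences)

Answer: t = -4.5146, reject H₀

Derivation:
df = n - 1 = 27
SE = s_d/√n = 5.45/√28 = 1.0300
t = d̄/SE = -4.65/1.0300 = -4.5146
Critical value: t_{0.005,27} = ±2.771
p-value ≈ 0.0001
Decision: reject H₀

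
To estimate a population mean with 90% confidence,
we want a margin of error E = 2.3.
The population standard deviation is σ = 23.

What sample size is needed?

z_0.05 = 1.645
n = (z×σ/E)² = (1.645×23/2.3)²
n = 270.6025
Round up: n = 271

Answer: n = 271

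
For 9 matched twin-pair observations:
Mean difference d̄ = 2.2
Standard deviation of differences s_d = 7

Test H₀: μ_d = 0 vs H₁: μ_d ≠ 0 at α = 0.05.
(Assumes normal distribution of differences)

df = n - 1 = 8
SE = s_d/√n = 7/√9 = 2.3333
t = d̄/SE = 2.2/2.3333 = 0.9429
Critical value: t_{0.025,8} = ±2.306
p-value ≈ 0.3733
Decision: fail to reject H₀

Answer: t = 0.9429, fail to reject H₀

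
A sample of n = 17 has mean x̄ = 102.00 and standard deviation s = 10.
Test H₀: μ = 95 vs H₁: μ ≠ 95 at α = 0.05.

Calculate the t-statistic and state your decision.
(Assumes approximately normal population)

Answer: t = 2.8861, reject H₀

Derivation:
df = n - 1 = 16
SE = s/√n = 10/√17 = 2.4254
t = (x̄ - μ₀)/SE = (102.00 - 95)/2.4254 = 2.8861
Critical value: t_{0.025,16} = ±2.120
p-value ≈ 0.0107
Decision: reject H₀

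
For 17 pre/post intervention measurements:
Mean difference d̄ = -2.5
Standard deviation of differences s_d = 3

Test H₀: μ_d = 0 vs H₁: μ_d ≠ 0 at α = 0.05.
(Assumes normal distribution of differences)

Answer: t = -3.4360, reject H₀

Derivation:
df = n - 1 = 16
SE = s_d/√n = 3/√17 = 0.7276
t = d̄/SE = -2.5/0.7276 = -3.4360
Critical value: t_{0.025,16} = ±2.120
p-value ≈ 0.0034
Decision: reject H₀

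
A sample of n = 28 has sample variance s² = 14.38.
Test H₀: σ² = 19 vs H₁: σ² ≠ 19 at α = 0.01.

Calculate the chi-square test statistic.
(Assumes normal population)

df = n - 1 = 27
χ² = (n-1)s²/σ₀² = 27×14.38/19 = 20.4347
Critical values: χ²_{0.995,27} = 11.808, χ²_{0.005,27} = 49.645
Rejection region: χ² < 11.808 or χ² > 49.645
Decision: fail to reject H₀

Answer: χ² = 20.4347, fail to reject H₀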